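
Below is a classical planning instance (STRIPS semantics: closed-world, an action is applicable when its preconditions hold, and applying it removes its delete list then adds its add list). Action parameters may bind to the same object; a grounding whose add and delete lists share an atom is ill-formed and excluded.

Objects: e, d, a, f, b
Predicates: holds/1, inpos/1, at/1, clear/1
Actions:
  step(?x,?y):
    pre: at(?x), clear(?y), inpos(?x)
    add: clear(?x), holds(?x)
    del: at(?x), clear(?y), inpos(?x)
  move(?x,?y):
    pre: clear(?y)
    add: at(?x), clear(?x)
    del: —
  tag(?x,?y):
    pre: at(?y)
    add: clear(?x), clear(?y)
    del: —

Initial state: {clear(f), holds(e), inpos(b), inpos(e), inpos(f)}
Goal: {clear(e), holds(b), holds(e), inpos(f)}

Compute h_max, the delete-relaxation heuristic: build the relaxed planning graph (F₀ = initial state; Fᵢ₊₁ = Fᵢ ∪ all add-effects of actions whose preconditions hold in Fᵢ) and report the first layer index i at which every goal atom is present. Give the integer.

F0 = init (5 atoms)
F1 = F0 ∪ {at(a), at(b), at(d), at(e), at(f), clear(a), clear(b), clear(d), clear(e)}  (14 atoms)
F2 = F1 ∪ {holds(b), holds(f)}  (16 atoms)
goal ⊆ F2  ⇒  h_max = 2

2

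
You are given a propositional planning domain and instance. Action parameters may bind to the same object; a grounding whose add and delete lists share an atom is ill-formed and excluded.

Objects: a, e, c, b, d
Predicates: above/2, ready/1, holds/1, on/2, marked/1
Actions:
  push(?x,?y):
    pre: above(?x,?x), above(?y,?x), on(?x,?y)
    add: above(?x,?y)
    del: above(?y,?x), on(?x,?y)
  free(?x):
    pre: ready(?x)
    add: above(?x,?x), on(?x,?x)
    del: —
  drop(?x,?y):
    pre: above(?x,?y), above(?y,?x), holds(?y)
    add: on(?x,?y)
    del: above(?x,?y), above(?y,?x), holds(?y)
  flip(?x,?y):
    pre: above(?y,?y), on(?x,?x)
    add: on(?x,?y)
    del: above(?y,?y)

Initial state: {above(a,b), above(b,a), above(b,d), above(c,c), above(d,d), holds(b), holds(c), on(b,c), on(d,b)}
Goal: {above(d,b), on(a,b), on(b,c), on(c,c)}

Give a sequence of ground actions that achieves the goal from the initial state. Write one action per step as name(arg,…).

push(d,b); drop(a,b); drop(c,c)

1. push(d,b)  →  {above(a,b), above(b,a), above(c,c), above(d,b), above(d,d), holds(b), holds(c), on(b,c)}
2. drop(a,b)  →  {above(c,c), above(d,b), above(d,d), holds(c), on(a,b), on(b,c)}
3. drop(c,c)  →  {above(d,b), above(d,d), on(a,b), on(b,c), on(c,c)}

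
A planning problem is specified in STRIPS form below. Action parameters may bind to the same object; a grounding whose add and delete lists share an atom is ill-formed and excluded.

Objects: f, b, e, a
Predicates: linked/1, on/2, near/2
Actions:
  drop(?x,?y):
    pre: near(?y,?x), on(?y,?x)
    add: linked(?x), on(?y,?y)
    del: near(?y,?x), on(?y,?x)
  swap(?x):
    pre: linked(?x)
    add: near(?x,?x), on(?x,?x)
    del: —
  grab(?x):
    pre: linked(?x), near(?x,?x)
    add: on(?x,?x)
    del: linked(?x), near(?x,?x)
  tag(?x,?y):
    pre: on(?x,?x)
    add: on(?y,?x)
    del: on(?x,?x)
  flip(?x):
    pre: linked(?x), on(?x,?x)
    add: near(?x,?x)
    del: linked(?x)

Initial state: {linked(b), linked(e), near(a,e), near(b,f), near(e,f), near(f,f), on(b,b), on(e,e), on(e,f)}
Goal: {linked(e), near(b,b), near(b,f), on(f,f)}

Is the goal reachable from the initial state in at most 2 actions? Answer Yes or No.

1. drop(f,e)  →  {linked(b), linked(e), linked(f), near(a,e), near(b,f), near(f,f), on(b,b), on(e,e)}
2. swap(f)  →  {linked(b), linked(e), linked(f), near(a,e), near(b,f), near(f,f), on(b,b), on(e,e), on(f,f)}
3. swap(b)  →  {linked(b), linked(e), linked(f), near(a,e), near(b,b), near(b,f), near(f,f), on(b,b), on(e,e), on(f,f)}
optimal plan length = 3; 3 > 2

No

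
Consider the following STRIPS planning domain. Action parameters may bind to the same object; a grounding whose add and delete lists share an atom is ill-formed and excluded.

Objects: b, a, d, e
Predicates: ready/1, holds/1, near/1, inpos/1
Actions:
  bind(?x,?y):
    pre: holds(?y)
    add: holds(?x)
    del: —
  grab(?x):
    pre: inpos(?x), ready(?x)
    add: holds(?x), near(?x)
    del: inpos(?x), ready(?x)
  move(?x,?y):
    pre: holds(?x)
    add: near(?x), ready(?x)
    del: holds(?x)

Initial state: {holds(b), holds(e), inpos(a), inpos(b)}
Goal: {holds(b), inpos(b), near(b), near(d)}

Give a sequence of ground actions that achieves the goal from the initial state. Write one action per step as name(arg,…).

1. bind(d,b)  →  {holds(b), holds(d), holds(e), inpos(a), inpos(b)}
2. move(b,b)  →  {holds(d), holds(e), inpos(a), inpos(b), near(b), ready(b)}
3. bind(b,d)  →  {holds(b), holds(d), holds(e), inpos(a), inpos(b), near(b), ready(b)}
4. move(d,b)  →  {holds(b), holds(e), inpos(a), inpos(b), near(b), near(d), ready(b), ready(d)}

bind(d,b); move(b,b); bind(b,d); move(d,b)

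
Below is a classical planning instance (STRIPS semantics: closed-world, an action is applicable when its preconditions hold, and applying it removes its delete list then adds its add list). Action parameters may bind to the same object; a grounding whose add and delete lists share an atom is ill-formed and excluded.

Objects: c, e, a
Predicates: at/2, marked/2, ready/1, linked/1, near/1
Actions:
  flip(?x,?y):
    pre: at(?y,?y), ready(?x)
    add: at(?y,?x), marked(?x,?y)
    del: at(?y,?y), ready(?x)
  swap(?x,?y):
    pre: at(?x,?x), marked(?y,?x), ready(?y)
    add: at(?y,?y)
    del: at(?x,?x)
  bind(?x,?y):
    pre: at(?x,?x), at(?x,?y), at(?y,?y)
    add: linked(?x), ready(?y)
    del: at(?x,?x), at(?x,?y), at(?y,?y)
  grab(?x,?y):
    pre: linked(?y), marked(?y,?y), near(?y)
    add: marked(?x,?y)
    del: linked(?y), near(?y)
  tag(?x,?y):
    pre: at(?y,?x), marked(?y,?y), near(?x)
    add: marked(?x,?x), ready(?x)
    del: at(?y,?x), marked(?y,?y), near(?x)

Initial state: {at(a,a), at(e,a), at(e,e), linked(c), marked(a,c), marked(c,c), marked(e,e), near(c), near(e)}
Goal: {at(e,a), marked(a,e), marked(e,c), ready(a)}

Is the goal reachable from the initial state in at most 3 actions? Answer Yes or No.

No

1. bind(e,e)  →  {at(a,a), at(e,a), linked(c), linked(e), marked(a,c), marked(c,c), marked(e,e), near(c), near(e), ready(e)}
2. bind(a,a)  →  {at(e,a), linked(a), linked(c), linked(e), marked(a,c), marked(c,c), marked(e,e), near(c), near(e), ready(a), ready(e)}
3. grab(e,c)  →  {at(e,a), linked(a), linked(e), marked(a,c), marked(c,c), marked(e,c), marked(e,e), near(e), ready(a), ready(e)}
4. grab(a,e)  →  {at(e,a), linked(a), marked(a,c), marked(a,e), marked(c,c), marked(e,c), marked(e,e), ready(a), ready(e)}
optimal plan length = 4; 4 > 3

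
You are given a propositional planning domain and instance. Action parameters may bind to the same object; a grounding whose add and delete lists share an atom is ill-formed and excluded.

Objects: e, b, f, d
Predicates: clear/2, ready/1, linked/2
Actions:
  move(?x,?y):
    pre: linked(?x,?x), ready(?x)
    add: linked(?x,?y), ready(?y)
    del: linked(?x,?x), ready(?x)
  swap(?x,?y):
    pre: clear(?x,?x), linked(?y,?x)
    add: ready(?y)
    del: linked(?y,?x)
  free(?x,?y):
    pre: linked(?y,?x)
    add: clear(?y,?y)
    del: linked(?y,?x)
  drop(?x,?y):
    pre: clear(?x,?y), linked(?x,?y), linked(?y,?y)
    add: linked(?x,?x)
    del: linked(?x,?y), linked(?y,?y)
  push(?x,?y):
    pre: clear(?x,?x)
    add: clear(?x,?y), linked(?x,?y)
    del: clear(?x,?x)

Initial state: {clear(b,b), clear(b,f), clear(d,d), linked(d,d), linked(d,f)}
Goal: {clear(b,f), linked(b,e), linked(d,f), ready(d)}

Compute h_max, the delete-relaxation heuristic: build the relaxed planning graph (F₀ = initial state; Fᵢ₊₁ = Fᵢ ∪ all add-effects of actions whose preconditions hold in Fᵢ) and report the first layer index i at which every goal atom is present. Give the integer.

F0 = init (5 atoms)
F1 = F0 ∪ {clear(b,d), clear(b,e), clear(d,b), clear(d,e), clear(d,f), linked(b,d), linked(b,e), linked(b,f), linked(d,b), linked(d,e), ready(d)}  (16 atoms)
goal ⊆ F1  ⇒  h_max = 1

1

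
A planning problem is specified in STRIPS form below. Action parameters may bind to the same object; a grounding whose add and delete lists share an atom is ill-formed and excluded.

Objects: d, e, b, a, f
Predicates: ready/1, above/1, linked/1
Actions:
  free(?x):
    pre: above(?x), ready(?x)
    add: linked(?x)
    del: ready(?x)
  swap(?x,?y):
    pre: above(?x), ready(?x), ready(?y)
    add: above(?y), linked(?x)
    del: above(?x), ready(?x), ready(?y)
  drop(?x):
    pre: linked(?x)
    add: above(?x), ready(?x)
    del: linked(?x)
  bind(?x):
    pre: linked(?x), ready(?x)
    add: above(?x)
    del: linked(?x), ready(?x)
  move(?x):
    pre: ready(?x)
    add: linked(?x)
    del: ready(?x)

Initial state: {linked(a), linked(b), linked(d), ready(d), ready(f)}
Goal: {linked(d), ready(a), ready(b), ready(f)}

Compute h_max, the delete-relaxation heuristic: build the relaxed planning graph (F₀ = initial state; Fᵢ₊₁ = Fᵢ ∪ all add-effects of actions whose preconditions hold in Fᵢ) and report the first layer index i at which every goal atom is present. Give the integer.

F0 = init (5 atoms)
F1 = F0 ∪ {above(a), above(b), above(d), linked(f), ready(a), ready(b)}  (11 atoms)
goal ⊆ F1  ⇒  h_max = 1

1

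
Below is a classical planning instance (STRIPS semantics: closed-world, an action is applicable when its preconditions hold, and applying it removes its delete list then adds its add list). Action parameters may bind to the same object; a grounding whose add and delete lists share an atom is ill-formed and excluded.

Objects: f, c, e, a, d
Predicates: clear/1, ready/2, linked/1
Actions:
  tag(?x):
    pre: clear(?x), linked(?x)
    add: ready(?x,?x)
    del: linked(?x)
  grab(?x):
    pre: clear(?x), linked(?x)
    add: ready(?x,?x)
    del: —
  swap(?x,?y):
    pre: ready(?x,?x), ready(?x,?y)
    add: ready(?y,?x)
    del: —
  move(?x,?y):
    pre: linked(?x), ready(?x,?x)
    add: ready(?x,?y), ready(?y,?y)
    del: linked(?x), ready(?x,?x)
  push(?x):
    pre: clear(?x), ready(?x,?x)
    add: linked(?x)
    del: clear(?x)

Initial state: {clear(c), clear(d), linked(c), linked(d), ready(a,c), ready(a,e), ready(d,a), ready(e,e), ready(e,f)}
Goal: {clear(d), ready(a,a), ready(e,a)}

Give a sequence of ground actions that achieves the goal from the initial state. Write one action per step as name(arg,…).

1. grab(c)  →  {clear(c), clear(d), linked(c), linked(d), ready(a,c), ready(a,e), ready(c,c), ready(d,a), ready(e,e), ready(e,f)}
2. move(c,a)  →  {clear(c), clear(d), linked(d), ready(a,a), ready(a,c), ready(a,e), ready(c,a), ready(d,a), ready(e,e), ready(e,f)}
3. swap(a,e)  →  {clear(c), clear(d), linked(d), ready(a,a), ready(a,c), ready(a,e), ready(c,a), ready(d,a), ready(e,a), ready(e,e), ready(e,f)}

grab(c); move(c,a); swap(a,e)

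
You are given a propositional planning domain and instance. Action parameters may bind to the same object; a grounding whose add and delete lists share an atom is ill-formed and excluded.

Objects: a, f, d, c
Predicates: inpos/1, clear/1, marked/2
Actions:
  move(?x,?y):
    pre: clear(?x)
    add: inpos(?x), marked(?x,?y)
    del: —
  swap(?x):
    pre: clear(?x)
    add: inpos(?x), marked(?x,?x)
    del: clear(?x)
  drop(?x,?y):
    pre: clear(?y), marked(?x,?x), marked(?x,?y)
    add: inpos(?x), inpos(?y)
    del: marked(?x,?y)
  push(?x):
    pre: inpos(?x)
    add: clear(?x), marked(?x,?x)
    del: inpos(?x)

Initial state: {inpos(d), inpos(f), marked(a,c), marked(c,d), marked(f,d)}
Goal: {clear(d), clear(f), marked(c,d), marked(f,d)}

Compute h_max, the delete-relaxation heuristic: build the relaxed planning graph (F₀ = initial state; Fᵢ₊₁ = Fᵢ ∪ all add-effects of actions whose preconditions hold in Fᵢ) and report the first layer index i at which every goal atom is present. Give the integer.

F0 = init (5 atoms)
F1 = F0 ∪ {clear(d), clear(f), marked(d,d), marked(f,f)}  (9 atoms)
goal ⊆ F1  ⇒  h_max = 1

1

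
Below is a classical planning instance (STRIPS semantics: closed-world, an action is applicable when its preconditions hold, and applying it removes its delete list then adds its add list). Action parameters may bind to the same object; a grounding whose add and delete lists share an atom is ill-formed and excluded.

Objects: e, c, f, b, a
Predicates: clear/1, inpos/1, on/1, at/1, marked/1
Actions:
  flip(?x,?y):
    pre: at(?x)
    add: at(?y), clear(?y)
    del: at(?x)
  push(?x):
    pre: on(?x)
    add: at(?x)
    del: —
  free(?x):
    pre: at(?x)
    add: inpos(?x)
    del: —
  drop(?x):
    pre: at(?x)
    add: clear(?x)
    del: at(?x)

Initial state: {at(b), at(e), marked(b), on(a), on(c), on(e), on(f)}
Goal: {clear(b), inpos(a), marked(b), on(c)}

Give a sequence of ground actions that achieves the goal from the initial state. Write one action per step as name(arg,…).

1. flip(e,b)  →  {at(b), clear(b), marked(b), on(a), on(c), on(e), on(f)}
2. flip(b,a)  →  {at(a), clear(a), clear(b), marked(b), on(a), on(c), on(e), on(f)}
3. free(a)  →  {at(a), clear(a), clear(b), inpos(a), marked(b), on(a), on(c), on(e), on(f)}

flip(e,b); flip(b,a); free(a)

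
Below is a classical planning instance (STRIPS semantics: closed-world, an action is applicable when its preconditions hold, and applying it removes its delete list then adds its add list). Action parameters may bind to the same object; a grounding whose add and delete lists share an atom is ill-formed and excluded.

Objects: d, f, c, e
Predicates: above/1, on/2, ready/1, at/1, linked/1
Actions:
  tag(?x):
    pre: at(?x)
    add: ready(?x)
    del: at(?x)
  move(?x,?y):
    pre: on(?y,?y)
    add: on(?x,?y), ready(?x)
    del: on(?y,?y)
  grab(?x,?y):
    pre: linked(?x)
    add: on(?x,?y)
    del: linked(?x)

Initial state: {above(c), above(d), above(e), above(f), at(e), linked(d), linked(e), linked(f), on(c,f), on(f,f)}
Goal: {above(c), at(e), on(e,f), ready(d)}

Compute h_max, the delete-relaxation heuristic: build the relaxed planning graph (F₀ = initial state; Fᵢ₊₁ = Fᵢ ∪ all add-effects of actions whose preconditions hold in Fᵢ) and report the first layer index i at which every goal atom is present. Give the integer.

1

F0 = init (10 atoms)
F1 = F0 ∪ {on(d,c), on(d,d), on(d,e), on(d,f), on(e,c), on(e,d), on(e,e), on(e,f), on(f,c), on(f,d), on(f,e), ready(c), ready(d), ready(e)}  (24 atoms)
goal ⊆ F1  ⇒  h_max = 1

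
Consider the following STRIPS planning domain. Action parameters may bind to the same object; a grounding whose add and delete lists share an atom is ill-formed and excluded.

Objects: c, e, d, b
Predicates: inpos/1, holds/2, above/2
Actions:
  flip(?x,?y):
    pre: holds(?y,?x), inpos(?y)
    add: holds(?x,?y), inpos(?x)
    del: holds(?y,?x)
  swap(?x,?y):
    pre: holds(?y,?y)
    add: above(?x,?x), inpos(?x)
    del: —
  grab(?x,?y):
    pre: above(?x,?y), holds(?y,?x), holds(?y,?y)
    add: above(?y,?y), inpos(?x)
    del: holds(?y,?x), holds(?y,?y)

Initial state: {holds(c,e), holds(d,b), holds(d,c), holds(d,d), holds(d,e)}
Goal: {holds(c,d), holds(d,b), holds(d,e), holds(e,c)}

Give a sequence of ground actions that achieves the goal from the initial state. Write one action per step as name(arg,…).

swap(d,d); flip(c,d); flip(e,c)

1. swap(d,d)  →  {above(d,d), holds(c,e), holds(d,b), holds(d,c), holds(d,d), holds(d,e), inpos(d)}
2. flip(c,d)  →  {above(d,d), holds(c,d), holds(c,e), holds(d,b), holds(d,d), holds(d,e), inpos(c), inpos(d)}
3. flip(e,c)  →  {above(d,d), holds(c,d), holds(d,b), holds(d,d), holds(d,e), holds(e,c), inpos(c), inpos(d), inpos(e)}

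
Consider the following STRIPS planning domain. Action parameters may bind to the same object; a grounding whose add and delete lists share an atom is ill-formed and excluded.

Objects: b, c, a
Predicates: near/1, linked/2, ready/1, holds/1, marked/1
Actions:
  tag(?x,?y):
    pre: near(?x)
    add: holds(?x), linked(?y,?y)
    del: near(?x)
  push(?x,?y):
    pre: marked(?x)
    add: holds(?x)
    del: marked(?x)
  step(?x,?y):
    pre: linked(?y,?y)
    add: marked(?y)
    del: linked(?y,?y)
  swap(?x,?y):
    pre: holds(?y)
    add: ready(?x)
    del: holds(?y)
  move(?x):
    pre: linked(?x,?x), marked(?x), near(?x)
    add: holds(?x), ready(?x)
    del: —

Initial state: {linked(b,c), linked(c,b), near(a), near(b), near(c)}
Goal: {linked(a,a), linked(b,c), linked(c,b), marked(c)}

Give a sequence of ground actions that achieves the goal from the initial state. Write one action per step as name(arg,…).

tag(b,c); tag(c,a); step(b,c)

1. tag(b,c)  →  {holds(b), linked(b,c), linked(c,b), linked(c,c), near(a), near(c)}
2. tag(c,a)  →  {holds(b), holds(c), linked(a,a), linked(b,c), linked(c,b), linked(c,c), near(a)}
3. step(b,c)  →  {holds(b), holds(c), linked(a,a), linked(b,c), linked(c,b), marked(c), near(a)}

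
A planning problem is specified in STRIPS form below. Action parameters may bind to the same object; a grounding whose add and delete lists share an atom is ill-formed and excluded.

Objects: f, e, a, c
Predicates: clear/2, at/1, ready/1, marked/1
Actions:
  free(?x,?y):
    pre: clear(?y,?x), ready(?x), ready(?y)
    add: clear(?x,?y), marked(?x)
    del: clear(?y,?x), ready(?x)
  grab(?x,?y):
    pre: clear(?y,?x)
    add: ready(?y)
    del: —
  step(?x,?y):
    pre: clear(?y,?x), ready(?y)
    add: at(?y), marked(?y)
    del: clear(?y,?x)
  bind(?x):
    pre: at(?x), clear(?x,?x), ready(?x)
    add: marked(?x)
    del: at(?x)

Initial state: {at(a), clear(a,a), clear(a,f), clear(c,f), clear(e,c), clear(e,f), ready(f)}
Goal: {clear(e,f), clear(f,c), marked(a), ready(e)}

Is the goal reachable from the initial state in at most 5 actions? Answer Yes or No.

Yes

1. grab(f,e)  →  {at(a), clear(a,a), clear(a,f), clear(c,f), clear(e,c), clear(e,f), ready(e), ready(f)}
2. grab(f,a)  →  {at(a), clear(a,a), clear(a,f), clear(c,f), clear(e,c), clear(e,f), ready(a), ready(e), ready(f)}
3. grab(f,c)  →  {at(a), clear(a,a), clear(a,f), clear(c,f), clear(e,c), clear(e,f), ready(a), ready(c), ready(e), ready(f)}
4. free(f,c)  →  {at(a), clear(a,a), clear(a,f), clear(e,c), clear(e,f), clear(f,c), marked(f), ready(a), ready(c), ready(e)}
5. step(f,a)  →  {at(a), clear(a,a), clear(e,c), clear(e,f), clear(f,c), marked(a), marked(f), ready(a), ready(c), ready(e)}
optimal plan length = 5; 5 ≤ 5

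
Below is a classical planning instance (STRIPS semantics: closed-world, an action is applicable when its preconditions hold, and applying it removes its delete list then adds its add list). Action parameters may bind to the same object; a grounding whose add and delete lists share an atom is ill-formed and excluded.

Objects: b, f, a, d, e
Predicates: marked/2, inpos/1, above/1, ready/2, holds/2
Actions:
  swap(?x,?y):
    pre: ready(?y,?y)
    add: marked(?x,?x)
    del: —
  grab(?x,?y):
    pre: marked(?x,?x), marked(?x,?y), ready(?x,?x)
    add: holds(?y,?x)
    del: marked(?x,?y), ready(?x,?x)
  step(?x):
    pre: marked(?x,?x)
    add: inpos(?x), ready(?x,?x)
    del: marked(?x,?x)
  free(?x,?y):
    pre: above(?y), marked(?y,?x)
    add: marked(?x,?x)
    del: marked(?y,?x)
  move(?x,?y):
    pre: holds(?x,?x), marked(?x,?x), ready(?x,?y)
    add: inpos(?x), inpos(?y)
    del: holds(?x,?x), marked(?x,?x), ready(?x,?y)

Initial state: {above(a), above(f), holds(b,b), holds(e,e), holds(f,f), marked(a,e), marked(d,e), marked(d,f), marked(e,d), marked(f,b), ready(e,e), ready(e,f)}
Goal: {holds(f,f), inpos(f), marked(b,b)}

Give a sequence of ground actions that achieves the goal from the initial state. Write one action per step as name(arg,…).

swap(b,e); swap(f,e); step(f)

1. swap(b,e)  →  {above(a), above(f), holds(b,b), holds(e,e), holds(f,f), marked(a,e), marked(b,b), marked(d,e), marked(d,f), marked(e,d), marked(f,b), ready(e,e), ready(e,f)}
2. swap(f,e)  →  {above(a), above(f), holds(b,b), holds(e,e), holds(f,f), marked(a,e), marked(b,b), marked(d,e), marked(d,f), marked(e,d), marked(f,b), marked(f,f), ready(e,e), ready(e,f)}
3. step(f)  →  {above(a), above(f), holds(b,b), holds(e,e), holds(f,f), inpos(f), marked(a,e), marked(b,b), marked(d,e), marked(d,f), marked(e,d), marked(f,b), ready(e,e), ready(e,f), ready(f,f)}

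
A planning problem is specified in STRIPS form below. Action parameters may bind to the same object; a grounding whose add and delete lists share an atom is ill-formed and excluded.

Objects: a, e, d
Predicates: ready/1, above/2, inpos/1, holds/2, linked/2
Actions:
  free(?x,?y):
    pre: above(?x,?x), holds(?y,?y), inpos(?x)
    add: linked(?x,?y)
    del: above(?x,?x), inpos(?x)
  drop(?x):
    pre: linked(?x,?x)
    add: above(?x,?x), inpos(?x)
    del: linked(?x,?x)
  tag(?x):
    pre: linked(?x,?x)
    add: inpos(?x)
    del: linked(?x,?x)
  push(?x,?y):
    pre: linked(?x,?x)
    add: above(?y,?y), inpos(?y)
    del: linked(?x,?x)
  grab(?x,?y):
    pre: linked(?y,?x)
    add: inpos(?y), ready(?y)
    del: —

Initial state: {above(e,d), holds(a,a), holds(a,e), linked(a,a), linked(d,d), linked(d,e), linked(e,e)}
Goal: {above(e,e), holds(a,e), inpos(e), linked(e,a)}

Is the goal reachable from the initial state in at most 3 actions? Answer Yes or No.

Yes

1. drop(e)  →  {above(e,d), above(e,e), holds(a,a), holds(a,e), inpos(e), linked(a,a), linked(d,d), linked(d,e)}
2. free(e,a)  →  {above(e,d), holds(a,a), holds(a,e), linked(a,a), linked(d,d), linked(d,e), linked(e,a)}
3. push(a,e)  →  {above(e,d), above(e,e), holds(a,a), holds(a,e), inpos(e), linked(d,d), linked(d,e), linked(e,a)}
optimal plan length = 3; 3 ≤ 3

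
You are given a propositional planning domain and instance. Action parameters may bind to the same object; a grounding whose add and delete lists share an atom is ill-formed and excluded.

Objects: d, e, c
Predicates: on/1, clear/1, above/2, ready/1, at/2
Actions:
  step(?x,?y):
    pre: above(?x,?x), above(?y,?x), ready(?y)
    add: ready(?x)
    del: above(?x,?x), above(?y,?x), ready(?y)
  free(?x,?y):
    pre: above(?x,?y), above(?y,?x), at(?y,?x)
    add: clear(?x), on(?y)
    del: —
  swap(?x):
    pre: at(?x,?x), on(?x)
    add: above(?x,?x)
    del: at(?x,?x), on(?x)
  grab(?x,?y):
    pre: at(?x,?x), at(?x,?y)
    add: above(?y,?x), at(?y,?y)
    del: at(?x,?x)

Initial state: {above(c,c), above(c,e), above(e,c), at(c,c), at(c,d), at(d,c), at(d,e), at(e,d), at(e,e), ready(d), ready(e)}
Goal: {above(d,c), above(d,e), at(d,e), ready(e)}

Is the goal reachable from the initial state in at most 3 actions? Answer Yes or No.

1. grab(e,d)  →  {above(c,c), above(c,e), above(d,e), above(e,c), at(c,c), at(c,d), at(d,c), at(d,d), at(d,e), at(e,d), ready(d), ready(e)}
2. grab(c,d)  →  {above(c,c), above(c,e), above(d,c), above(d,e), above(e,c), at(c,d), at(d,c), at(d,d), at(d,e), at(e,d), ready(d), ready(e)}
optimal plan length = 2; 2 ≤ 3

Yes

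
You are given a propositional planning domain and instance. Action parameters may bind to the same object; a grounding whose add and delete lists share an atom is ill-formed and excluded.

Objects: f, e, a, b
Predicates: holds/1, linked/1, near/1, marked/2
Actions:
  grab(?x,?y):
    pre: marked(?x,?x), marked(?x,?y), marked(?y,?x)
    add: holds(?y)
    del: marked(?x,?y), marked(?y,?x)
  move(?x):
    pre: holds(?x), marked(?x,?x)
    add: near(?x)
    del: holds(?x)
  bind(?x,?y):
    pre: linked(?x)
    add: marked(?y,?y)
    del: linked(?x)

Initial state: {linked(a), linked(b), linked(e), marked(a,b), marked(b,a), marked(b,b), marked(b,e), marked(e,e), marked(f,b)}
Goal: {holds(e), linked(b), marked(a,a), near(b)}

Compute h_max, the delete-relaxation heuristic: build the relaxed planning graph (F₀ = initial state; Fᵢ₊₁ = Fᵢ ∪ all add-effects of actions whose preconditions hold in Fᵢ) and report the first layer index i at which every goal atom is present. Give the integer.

F0 = init (9 atoms)
F1 = F0 ∪ {holds(a), holds(b), holds(e), marked(a,a), marked(f,f)}  (14 atoms)
F2 = F1 ∪ {holds(f), near(a), near(b), near(e)}  (18 atoms)
goal ⊆ F2  ⇒  h_max = 2

2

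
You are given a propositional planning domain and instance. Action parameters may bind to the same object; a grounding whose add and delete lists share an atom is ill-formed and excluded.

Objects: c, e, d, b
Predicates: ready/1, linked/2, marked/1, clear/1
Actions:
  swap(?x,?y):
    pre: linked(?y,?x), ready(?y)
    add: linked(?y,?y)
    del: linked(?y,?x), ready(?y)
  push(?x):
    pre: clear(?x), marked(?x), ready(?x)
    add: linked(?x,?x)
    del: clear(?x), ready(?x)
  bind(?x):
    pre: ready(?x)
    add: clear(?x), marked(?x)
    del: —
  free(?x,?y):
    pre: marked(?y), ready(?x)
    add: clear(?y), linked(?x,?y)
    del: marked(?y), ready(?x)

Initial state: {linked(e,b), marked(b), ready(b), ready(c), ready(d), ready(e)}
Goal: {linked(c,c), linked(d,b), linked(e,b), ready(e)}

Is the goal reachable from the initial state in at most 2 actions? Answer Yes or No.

1. bind(c)  →  {clear(c), linked(e,b), marked(b), marked(c), ready(b), ready(c), ready(d), ready(e)}
2. push(c)  →  {linked(c,c), linked(e,b), marked(b), marked(c), ready(b), ready(d), ready(e)}
3. free(d,b)  →  {clear(b), linked(c,c), linked(d,b), linked(e,b), marked(c), ready(b), ready(e)}
optimal plan length = 3; 3 > 2

No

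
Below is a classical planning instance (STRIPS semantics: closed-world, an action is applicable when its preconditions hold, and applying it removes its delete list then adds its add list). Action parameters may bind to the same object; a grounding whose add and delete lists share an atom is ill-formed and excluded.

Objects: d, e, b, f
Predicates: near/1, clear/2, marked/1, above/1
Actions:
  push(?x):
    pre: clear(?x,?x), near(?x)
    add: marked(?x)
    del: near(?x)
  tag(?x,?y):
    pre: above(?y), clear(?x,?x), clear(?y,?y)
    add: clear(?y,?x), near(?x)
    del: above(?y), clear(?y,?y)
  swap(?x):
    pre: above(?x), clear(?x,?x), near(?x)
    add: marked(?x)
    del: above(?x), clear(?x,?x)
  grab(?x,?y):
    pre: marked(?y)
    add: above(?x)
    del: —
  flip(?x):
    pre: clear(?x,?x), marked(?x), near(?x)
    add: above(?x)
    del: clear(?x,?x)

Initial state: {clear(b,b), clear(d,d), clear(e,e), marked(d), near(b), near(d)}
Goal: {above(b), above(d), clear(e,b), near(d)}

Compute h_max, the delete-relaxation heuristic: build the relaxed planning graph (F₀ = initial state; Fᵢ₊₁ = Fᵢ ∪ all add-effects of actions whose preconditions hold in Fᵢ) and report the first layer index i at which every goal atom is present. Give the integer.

2

F0 = init (6 atoms)
F1 = F0 ∪ {above(b), above(d), above(e), above(f), marked(b)}  (11 atoms)
F2 = F1 ∪ {clear(b,d), clear(b,e), clear(d,b), clear(d,e), clear(e,b), clear(e,d), near(e)}  (18 atoms)
goal ⊆ F2  ⇒  h_max = 2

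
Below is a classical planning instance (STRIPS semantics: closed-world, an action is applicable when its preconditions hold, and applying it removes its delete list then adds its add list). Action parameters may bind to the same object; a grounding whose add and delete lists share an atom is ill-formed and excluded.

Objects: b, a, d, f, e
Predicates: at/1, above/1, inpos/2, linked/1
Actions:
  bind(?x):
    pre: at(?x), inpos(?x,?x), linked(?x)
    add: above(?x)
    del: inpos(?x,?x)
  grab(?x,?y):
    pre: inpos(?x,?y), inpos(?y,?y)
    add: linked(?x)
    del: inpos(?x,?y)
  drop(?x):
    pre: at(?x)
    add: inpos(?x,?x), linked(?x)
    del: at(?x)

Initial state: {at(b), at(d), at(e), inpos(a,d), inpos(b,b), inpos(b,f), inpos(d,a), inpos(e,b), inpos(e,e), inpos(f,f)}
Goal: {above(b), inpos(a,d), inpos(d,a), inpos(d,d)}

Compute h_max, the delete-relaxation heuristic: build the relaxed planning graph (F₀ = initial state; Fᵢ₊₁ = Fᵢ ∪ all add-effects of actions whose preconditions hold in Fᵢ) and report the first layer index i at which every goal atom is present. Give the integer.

2

F0 = init (10 atoms)
F1 = F0 ∪ {inpos(d,d), linked(b), linked(d), linked(e), linked(f)}  (15 atoms)
F2 = F1 ∪ {above(b), above(d), above(e), linked(a)}  (19 atoms)
goal ⊆ F2  ⇒  h_max = 2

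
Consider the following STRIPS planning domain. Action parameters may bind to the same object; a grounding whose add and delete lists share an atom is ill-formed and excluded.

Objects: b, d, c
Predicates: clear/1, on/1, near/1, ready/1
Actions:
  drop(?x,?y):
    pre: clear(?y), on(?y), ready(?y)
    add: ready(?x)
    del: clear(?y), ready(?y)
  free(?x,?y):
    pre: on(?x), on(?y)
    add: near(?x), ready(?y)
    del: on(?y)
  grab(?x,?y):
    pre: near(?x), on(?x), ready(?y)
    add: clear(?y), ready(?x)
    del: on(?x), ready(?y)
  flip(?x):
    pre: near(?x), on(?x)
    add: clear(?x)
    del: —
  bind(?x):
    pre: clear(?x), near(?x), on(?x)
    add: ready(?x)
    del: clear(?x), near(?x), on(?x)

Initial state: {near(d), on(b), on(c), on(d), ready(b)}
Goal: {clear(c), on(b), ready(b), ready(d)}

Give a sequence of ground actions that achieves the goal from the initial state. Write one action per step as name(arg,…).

1. free(b,c)  →  {near(b), near(d), on(b), on(d), ready(b), ready(c)}
2. grab(d,c)  →  {clear(c), near(b), near(d), on(b), ready(b), ready(d)}

free(b,c); grab(d,c)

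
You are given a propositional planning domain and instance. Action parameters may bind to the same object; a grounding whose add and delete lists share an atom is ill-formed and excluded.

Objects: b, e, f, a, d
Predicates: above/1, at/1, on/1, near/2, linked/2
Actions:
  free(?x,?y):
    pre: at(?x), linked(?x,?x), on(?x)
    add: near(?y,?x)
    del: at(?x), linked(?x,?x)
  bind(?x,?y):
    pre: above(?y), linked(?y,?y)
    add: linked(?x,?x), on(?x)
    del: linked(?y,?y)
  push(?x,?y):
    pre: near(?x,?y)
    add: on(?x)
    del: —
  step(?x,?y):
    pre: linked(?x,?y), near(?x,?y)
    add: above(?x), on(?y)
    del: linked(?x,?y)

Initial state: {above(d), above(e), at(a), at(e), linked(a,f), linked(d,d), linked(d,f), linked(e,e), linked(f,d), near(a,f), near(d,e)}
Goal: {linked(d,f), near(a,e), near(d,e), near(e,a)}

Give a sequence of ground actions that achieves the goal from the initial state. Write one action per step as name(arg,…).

1. bind(a,e)  →  {above(d), above(e), at(a), at(e), linked(a,a), linked(a,f), linked(d,d), linked(d,f), linked(f,d), near(a,f), near(d,e), on(a)}
2. free(a,e)  →  {above(d), above(e), at(e), linked(a,f), linked(d,d), linked(d,f), linked(f,d), near(a,f), near(d,e), near(e,a), on(a)}
3. bind(e,d)  →  {above(d), above(e), at(e), linked(a,f), linked(d,f), linked(e,e), linked(f,d), near(a,f), near(d,e), near(e,a), on(a), on(e)}
4. free(e,a)  →  {above(d), above(e), linked(a,f), linked(d,f), linked(f,d), near(a,e), near(a,f), near(d,e), near(e,a), on(a), on(e)}

bind(a,e); free(a,e); bind(e,d); free(e,a)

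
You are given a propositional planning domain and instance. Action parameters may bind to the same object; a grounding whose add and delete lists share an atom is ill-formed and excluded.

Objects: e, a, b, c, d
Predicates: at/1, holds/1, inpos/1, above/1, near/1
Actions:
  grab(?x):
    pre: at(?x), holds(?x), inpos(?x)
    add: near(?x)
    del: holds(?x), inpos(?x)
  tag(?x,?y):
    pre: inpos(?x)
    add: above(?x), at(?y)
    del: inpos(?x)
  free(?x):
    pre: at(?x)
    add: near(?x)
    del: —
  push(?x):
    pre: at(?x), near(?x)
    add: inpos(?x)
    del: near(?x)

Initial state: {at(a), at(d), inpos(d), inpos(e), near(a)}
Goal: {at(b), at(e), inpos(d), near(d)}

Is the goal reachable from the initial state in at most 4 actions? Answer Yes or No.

1. tag(e,e)  →  {above(e), at(a), at(d), at(e), inpos(d), near(a)}
2. free(d)  →  {above(e), at(a), at(d), at(e), inpos(d), near(a), near(d)}
3. push(a)  →  {above(e), at(a), at(d), at(e), inpos(a), inpos(d), near(d)}
4. tag(a,b)  →  {above(a), above(e), at(a), at(b), at(d), at(e), inpos(d), near(d)}
optimal plan length = 4; 4 ≤ 4

Yes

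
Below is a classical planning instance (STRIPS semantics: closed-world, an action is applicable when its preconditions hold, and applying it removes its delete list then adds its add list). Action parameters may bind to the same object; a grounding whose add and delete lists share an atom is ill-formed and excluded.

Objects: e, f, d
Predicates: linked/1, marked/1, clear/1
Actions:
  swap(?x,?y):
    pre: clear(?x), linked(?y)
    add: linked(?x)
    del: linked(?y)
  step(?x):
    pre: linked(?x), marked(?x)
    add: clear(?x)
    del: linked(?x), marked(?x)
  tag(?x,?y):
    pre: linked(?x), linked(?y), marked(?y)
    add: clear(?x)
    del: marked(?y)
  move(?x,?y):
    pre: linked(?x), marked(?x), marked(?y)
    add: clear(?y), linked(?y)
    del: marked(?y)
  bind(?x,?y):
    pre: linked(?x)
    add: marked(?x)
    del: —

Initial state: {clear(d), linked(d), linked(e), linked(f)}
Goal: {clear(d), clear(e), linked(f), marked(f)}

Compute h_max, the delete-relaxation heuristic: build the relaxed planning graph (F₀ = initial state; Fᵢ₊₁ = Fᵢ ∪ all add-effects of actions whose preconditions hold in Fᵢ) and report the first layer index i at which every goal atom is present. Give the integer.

2

F0 = init (4 atoms)
F1 = F0 ∪ {marked(d), marked(e), marked(f)}  (7 atoms)
F2 = F1 ∪ {clear(e), clear(f)}  (9 atoms)
goal ⊆ F2  ⇒  h_max = 2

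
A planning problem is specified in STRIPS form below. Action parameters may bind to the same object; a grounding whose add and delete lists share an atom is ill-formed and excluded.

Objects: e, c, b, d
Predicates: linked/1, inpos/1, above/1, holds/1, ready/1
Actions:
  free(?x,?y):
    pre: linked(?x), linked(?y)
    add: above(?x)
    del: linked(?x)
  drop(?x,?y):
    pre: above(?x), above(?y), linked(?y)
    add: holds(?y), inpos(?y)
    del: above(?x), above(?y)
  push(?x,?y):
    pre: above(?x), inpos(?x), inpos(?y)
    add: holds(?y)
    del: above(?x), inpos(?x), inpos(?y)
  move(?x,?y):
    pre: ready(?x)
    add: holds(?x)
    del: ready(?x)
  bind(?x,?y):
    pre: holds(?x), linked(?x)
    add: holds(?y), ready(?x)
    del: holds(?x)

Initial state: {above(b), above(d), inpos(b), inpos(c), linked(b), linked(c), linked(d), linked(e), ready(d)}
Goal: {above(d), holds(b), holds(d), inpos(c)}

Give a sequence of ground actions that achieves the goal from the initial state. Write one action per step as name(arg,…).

drop(b,b); move(d,e)

1. drop(b,b)  →  {above(d), holds(b), inpos(b), inpos(c), linked(b), linked(c), linked(d), linked(e), ready(d)}
2. move(d,e)  →  {above(d), holds(b), holds(d), inpos(b), inpos(c), linked(b), linked(c), linked(d), linked(e)}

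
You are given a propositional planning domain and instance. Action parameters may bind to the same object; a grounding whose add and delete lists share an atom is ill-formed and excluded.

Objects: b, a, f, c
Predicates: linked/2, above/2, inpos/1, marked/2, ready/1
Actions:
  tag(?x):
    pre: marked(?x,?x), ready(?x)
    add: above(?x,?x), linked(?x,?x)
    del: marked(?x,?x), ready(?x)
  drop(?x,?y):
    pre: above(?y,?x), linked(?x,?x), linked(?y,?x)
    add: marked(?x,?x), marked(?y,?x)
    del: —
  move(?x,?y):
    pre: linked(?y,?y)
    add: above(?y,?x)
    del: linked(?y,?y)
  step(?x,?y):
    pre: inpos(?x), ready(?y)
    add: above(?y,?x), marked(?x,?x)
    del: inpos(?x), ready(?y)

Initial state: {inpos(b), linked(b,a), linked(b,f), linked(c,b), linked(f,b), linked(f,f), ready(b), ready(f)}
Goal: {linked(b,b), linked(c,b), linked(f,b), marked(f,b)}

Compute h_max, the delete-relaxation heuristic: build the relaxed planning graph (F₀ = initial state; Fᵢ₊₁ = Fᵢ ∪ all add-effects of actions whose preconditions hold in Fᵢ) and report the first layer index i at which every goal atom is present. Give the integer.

3

F0 = init (8 atoms)
F1 = F0 ∪ {above(b,b), above(f,a), above(f,b), above(f,c), above(f,f), marked(b,b)}  (14 atoms)
F2 = F1 ∪ {linked(b,b), marked(f,f)}  (16 atoms)
F3 = F2 ∪ {above(b,a), above(b,c), above(b,f), marked(f,b)}  (20 atoms)
goal ⊆ F3  ⇒  h_max = 3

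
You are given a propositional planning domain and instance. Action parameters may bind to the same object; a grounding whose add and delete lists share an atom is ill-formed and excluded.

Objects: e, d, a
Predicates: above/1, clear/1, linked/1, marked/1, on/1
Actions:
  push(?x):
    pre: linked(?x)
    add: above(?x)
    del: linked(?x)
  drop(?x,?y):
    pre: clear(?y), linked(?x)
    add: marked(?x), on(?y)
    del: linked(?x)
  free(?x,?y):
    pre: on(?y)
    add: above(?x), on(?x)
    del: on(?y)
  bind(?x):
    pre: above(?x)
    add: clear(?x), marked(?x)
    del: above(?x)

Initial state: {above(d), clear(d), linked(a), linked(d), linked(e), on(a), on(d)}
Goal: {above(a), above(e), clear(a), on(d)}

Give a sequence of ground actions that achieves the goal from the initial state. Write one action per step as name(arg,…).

1. push(a)  →  {above(a), above(d), clear(d), linked(d), linked(e), on(a), on(d)}
2. free(e,a)  →  {above(a), above(d), above(e), clear(d), linked(d), linked(e), on(d), on(e)}
3. bind(a)  →  {above(d), above(e), clear(a), clear(d), linked(d), linked(e), marked(a), on(d), on(e)}
4. free(a,e)  →  {above(a), above(d), above(e), clear(a), clear(d), linked(d), linked(e), marked(a), on(a), on(d)}

push(a); free(e,a); bind(a); free(a,e)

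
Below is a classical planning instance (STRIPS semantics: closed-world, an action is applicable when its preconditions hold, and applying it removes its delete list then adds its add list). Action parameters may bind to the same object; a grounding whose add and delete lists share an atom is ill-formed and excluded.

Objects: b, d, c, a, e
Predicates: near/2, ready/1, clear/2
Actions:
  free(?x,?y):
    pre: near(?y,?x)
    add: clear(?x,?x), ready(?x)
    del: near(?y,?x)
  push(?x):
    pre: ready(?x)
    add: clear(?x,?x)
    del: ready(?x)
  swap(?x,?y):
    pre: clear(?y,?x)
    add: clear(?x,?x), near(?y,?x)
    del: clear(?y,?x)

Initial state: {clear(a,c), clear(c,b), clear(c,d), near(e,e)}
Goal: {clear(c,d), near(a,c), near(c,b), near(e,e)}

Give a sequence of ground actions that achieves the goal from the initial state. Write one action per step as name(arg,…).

swap(b,c); swap(c,a)

1. swap(b,c)  →  {clear(a,c), clear(b,b), clear(c,d), near(c,b), near(e,e)}
2. swap(c,a)  →  {clear(b,b), clear(c,c), clear(c,d), near(a,c), near(c,b), near(e,e)}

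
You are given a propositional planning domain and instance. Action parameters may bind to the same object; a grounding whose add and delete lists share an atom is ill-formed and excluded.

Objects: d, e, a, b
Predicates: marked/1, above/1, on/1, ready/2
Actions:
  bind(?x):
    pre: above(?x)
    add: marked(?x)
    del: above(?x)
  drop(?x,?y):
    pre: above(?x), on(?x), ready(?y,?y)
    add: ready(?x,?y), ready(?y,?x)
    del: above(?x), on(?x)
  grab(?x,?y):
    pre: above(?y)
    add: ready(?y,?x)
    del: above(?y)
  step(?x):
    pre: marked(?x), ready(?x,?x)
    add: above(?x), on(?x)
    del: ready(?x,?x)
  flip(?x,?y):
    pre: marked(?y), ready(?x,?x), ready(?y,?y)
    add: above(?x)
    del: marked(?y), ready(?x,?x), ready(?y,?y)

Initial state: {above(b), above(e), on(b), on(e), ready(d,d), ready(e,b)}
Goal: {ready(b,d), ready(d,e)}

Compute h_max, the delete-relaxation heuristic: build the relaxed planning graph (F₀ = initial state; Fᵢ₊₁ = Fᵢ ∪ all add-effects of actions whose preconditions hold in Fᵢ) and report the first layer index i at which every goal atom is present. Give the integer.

F0 = init (6 atoms)
F1 = F0 ∪ {marked(b), marked(e), ready(b,a), ready(b,b), ready(b,d), ready(b,e), ready(d,b), ready(d,e), ready(e,a), ready(e,d), ready(e,e)}  (17 atoms)
goal ⊆ F1  ⇒  h_max = 1

1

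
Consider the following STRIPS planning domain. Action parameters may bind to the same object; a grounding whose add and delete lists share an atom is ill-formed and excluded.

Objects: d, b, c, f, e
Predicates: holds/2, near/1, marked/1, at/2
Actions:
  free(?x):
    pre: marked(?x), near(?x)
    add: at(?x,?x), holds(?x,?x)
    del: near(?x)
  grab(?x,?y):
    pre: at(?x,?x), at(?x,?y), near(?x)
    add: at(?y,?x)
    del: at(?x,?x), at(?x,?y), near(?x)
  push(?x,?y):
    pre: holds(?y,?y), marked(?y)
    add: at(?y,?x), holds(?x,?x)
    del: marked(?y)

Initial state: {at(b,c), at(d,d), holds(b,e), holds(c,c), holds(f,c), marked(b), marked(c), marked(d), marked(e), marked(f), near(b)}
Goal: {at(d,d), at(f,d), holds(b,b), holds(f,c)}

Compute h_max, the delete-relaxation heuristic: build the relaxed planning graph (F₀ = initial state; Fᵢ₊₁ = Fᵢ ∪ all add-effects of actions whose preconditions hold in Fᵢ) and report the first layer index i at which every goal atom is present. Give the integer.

2

F0 = init (11 atoms)
F1 = F0 ∪ {at(b,b), at(c,b), at(c,c), at(c,d), at(c,e), at(c,f), holds(b,b), holds(d,d), holds(e,e), holds(f,f)}  (21 atoms)
F2 = F1 ∪ {at(b,d), at(b,e), at(b,f), at(d,b), at(d,c), at(d,e), at(d,f), at(e,b), at(e,c), at(e,d), at(e,e), at(e,f), at(f,b), at(f,c), at(f,d), at(f,e), at(f,f)}  (38 atoms)
goal ⊆ F2  ⇒  h_max = 2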